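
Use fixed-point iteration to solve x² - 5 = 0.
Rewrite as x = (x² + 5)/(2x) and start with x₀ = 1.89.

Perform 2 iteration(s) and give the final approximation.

Equation: x² - 5 = 0
Fixed-point form: x = (x² + 5)/(2x)
x₀ = 1.89

x_1 = g(1.890000) = 2.267751
x_2 = g(2.267751) = 2.236289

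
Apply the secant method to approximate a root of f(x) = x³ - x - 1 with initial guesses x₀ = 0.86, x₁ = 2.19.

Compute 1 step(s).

f(x) = x³ - x - 1
x₀ = 0.86, x₁ = 2.19

Secant formula: x_{n+1} = x_n - f(x_n)(x_n - x_{n-1})/(f(x_n) - f(x_{n-1}))

Iteration 1:
  f(0.860000) = -1.223944
  f(2.190000) = 7.313459
  x_2 = 2.190000 - 7.313459×(2.190000 - 0.860000)/(7.313459 - (-1.223944))
       = 1.050672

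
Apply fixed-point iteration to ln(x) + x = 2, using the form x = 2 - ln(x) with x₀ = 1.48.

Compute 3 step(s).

Equation: ln(x) + x = 2
Fixed-point form: x = 2 - ln(x)
x₀ = 1.48

x_1 = g(1.480000) = 1.607958
x_2 = g(1.607958) = 1.525035
x_3 = g(1.525035) = 1.577983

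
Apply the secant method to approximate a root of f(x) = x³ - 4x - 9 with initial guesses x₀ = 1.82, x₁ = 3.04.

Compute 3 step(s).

f(x) = x³ - 4x - 9
x₀ = 1.82, x₁ = 3.04

Secant formula: x_{n+1} = x_n - f(x_n)(x_n - x_{n-1})/(f(x_n) - f(x_{n-1}))

Iteration 1:
  f(1.820000) = -10.251432
  f(3.040000) = 6.934464
  x_2 = 3.040000 - 6.934464×(3.040000 - 1.820000)/(6.934464 - (-10.251432))
       = 2.547733
Iteration 2:
  f(3.040000) = 6.934464
  f(2.547733) = -2.653738
  x_3 = 2.547733 - (-2.653738)×(2.547733 - 3.040000)/(-2.653738 - 6.934464)
       = 2.683978
Iteration 3:
  f(2.547733) = -2.653738
  f(2.683978) = -0.401230
  x_4 = 2.683978 - (-0.401230)×(2.683978 - 2.547733)/(-0.401230 - (-2.653738))
       = 2.708247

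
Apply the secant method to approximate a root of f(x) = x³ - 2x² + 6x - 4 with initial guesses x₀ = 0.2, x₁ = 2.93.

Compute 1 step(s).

f(x) = x³ - 2x² + 6x - 4
x₀ = 0.2, x₁ = 2.93

Secant formula: x_{n+1} = x_n - f(x_n)(x_n - x_{n-1})/(f(x_n) - f(x_{n-1}))

Iteration 1:
  f(0.200000) = -2.872000
  f(2.930000) = 21.563957
  x_2 = 2.930000 - 21.563957×(2.930000 - 0.200000)/(21.563957 - (-2.872000))
       = 0.520862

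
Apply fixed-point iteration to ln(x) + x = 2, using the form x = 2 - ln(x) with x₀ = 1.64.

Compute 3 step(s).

Equation: ln(x) + x = 2
Fixed-point form: x = 2 - ln(x)
x₀ = 1.64

x_1 = g(1.640000) = 1.505304
x_2 = g(1.505304) = 1.591005
x_3 = g(1.591005) = 1.535634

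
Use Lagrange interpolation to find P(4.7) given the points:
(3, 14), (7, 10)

Lagrange interpolation formula:
P(x) = Σ yᵢ × Lᵢ(x)
where Lᵢ(x) = Π_{j≠i} (x - xⱼ)/(xᵢ - xⱼ)

L_0(4.7) = (4.7 - 7)/(3 - 7) = 0.575000
L_1(4.7) = (4.7 - 3)/(7 - 3) = 0.425000

P(4.7) = 14×L_0(4.7) + 10×L_1(4.7)
P(4.7) = 12.300000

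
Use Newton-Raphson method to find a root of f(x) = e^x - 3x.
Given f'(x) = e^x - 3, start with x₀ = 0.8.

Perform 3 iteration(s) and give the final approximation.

f(x) = e^x - 3x
f'(x) = e^x - 3
x₀ = 0.8

Newton-Raphson formula: x_{n+1} = x_n - f(x_n)/f'(x_n)

Iteration 1:
  f(0.800000) = -0.174459
  f'(0.800000) = -0.774459
  x_1 = 0.800000 - (-0.174459)/(-0.774459) = 0.574734
Iteration 2:
  f(0.574734) = 0.052456
  f'(0.574734) = -1.223342
  x_2 = 0.574734 - 0.052456/(-1.223342) = 0.617613
Iteration 3:
  f(0.617613) = 0.001657
  f'(0.617613) = -1.145504
  x_3 = 0.617613 - 0.001657/(-1.145504) = 0.619060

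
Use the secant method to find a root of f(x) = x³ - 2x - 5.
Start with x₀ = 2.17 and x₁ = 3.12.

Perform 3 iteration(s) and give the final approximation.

f(x) = x³ - 2x - 5
x₀ = 2.17, x₁ = 3.12

Secant formula: x_{n+1} = x_n - f(x_n)(x_n - x_{n-1})/(f(x_n) - f(x_{n-1}))

Iteration 1:
  f(2.170000) = 0.878313
  f(3.120000) = 19.131328
  x_2 = 3.120000 - 19.131328×(3.120000 - 2.170000)/(19.131328 - 0.878313)
       = 2.124287
Iteration 2:
  f(3.120000) = 19.131328
  f(2.124287) = 0.337475
  x_3 = 2.124287 - 0.337475×(2.124287 - 3.120000)/(0.337475 - 19.131328)
       = 2.106407
Iteration 3:
  f(2.124287) = 0.337475
  f(2.106407) = 0.133215
  x_4 = 2.106407 - 0.133215×(2.106407 - 2.124287)/(0.133215 - 0.337475)
       = 2.094747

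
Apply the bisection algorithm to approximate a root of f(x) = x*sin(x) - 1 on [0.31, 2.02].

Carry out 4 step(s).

f(x) = x*sin(x) - 1
Initial interval: [0.31, 2.02]

Iteration 1:
  c_1 = (0.310000 + 2.020000)/2 = 1.165000
  f(c_1) = f(1.165000) = 0.070388
  f(a) × f(c) < 0, new interval: [0.310000, 1.165000]
Iteration 2:
  c_2 = (0.310000 + 1.165000)/2 = 0.737500
  f(c_2) = f(0.737500) = -0.504076
  f(a) × f(c) ≥ 0, new interval: [0.737500, 1.165000]
Iteration 3:
  c_3 = (0.737500 + 1.165000)/2 = 0.951250
  f(c_3) = f(0.951250) = -0.225547
  f(a) × f(c) ≥ 0, new interval: [0.951250, 1.165000]
Iteration 4:
  c_4 = (0.951250 + 1.165000)/2 = 1.058125
  f(c_4) = f(1.058125) = -0.077910
  f(a) × f(c) ≥ 0, new interval: [1.058125, 1.165000]

After 4 iteration(s), the approximation is c_4 = 1.058125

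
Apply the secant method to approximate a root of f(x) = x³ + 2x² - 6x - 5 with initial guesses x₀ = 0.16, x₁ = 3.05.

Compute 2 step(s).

f(x) = x³ + 2x² - 6x - 5
x₀ = 0.16, x₁ = 3.05

Secant formula: x_{n+1} = x_n - f(x_n)(x_n - x_{n-1})/(f(x_n) - f(x_{n-1}))

Iteration 1:
  f(0.160000) = -5.904704
  f(3.050000) = 23.677625
  x_2 = 3.050000 - 23.677625×(3.050000 - 0.160000)/(23.677625 - (-5.904704))
       = 0.736851
Iteration 2:
  f(3.050000) = 23.677625
  f(0.736851) = -7.935134
  x_3 = 0.736851 - (-7.935134)×(0.736851 - 3.050000)/(-7.935134 - 23.677625)
       = 1.317476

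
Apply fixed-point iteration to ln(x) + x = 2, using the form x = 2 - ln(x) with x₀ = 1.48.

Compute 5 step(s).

Equation: ln(x) + x = 2
Fixed-point form: x = 2 - ln(x)
x₀ = 1.48

x_1 = g(1.480000) = 1.607958
x_2 = g(1.607958) = 1.525035
x_3 = g(1.525035) = 1.577983
x_4 = g(1.577983) = 1.543853
x_5 = g(1.543853) = 1.565719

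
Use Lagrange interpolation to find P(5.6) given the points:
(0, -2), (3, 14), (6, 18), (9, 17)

Lagrange interpolation formula:
P(x) = Σ yᵢ × Lᵢ(x)
where Lᵢ(x) = Π_{j≠i} (x - xⱼ)/(xᵢ - xⱼ)

L_0(5.6) = (5.6 - 3)/(0 - 3) × (5.6 - 6)/(0 - 6) × (5.6 - 9)/(0 - 9) = -0.021827
L_1(5.6) = (5.6 - 0)/(3 - 0) × (5.6 - 6)/(3 - 6) × (5.6 - 9)/(3 - 9) = 0.141037
L_2(5.6) = (5.6 - 0)/(6 - 0) × (5.6 - 3)/(6 - 3) × (5.6 - 9)/(6 - 9) = 0.916741
L_3(5.6) = (5.6 - 0)/(9 - 0) × (5.6 - 3)/(9 - 3) × (5.6 - 6)/(9 - 6) = -0.035951

P(5.6) = (-2)×L_0(5.6) + 14×L_1(5.6) + 18×L_2(5.6) + 17×L_3(5.6)
P(5.6) = 17.908346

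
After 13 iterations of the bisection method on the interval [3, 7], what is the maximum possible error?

Bisection error bound: |error| ≤ (b-a)/2^n
|error| ≤ (7 - 3)/2^13 = 4/2^13
|error| ≤ 0.0004882812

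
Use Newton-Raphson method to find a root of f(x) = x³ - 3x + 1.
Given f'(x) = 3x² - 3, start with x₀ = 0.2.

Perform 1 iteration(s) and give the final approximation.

f(x) = x³ - 3x + 1
f'(x) = 3x² - 3
x₀ = 0.2

Newton-Raphson formula: x_{n+1} = x_n - f(x_n)/f'(x_n)

Iteration 1:
  f(0.200000) = 0.408000
  f'(0.200000) = -2.880000
  x_1 = 0.200000 - 0.408000/(-2.880000) = 0.341667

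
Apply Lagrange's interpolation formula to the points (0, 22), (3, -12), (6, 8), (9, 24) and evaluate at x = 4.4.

Lagrange interpolation formula:
P(x) = Σ yᵢ × Lᵢ(x)
where Lᵢ(x) = Π_{j≠i} (x - xⱼ)/(xᵢ - xⱼ)

L_0(4.4) = (4.4 - 3)/(0 - 3) × (4.4 - 6)/(0 - 6) × (4.4 - 9)/(0 - 9) = -0.063605
L_1(4.4) = (4.4 - 0)/(3 - 0) × (4.4 - 6)/(3 - 6) × (4.4 - 9)/(3 - 9) = 0.599704
L_2(4.4) = (4.4 - 0)/(6 - 0) × (4.4 - 3)/(6 - 3) × (4.4 - 9)/(6 - 9) = 0.524741
L_3(4.4) = (4.4 - 0)/(9 - 0) × (4.4 - 3)/(9 - 3) × (4.4 - 6)/(9 - 6) = -0.060840

P(4.4) = 22×L_0(4.4) + (-12)×L_1(4.4) + 8×L_2(4.4) + 24×L_3(4.4)
P(4.4) = -5.857975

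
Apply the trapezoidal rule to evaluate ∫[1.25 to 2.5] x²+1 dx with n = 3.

f(x) = x²+1
a = 1.25, b = 2.5, n = 3
h = (b - a)/n = 0.416667

Trapezoidal rule: (h/2)[f(x₀) + 2f(x₁) + 2f(x₂) + ... + f(xₙ)]

x_0 = 1.2500, f(x_0) = 2.562500, coefficient = 1
x_1 = 1.6667, f(x_1) = 3.777778, coefficient = 2
x_2 = 2.0833, f(x_2) = 5.340278, coefficient = 2
x_3 = 2.5000, f(x_3) = 7.250000, coefficient = 1

I ≈ (0.416667/2) × 28.048611 = 5.843461
Exact value: 5.807292
Error: 0.036169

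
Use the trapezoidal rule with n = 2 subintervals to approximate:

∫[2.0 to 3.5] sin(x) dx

f(x) = sin(x)
a = 2.0, b = 3.5, n = 2
h = (b - a)/n = 0.750000

Trapezoidal rule: (h/2)[f(x₀) + 2f(x₁) + 2f(x₂) + ... + f(xₙ)]

x_0 = 2.0000, f(x_0) = 0.909297, coefficient = 1
x_1 = 2.7500, f(x_1) = 0.381661, coefficient = 2
x_2 = 3.5000, f(x_2) = -0.350783, coefficient = 1

I ≈ (0.750000/2) × 1.321836 = 0.495689
Exact value: 0.520310
Error: 0.024621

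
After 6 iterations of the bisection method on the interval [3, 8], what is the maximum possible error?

Bisection error bound: |error| ≤ (b-a)/2^n
|error| ≤ (8 - 3)/2^6 = 5/2^6
|error| ≤ 0.0781250000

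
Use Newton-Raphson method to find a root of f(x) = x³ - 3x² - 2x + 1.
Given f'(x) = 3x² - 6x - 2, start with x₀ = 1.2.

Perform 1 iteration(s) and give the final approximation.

f(x) = x³ - 3x² - 2x + 1
f'(x) = 3x² - 6x - 2
x₀ = 1.2

Newton-Raphson formula: x_{n+1} = x_n - f(x_n)/f'(x_n)

Iteration 1:
  f(1.200000) = -3.992000
  f'(1.200000) = -4.880000
  x_1 = 1.200000 - (-3.992000)/(-4.880000) = 0.381967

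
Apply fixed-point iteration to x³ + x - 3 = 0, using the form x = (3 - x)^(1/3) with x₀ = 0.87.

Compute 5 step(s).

Equation: x³ + x - 3 = 0
Fixed-point form: x = (3 - x)^(1/3)
x₀ = 0.87

x_1 = g(0.870000) = 1.286648
x_2 = g(1.286648) = 1.196600
x_3 = g(1.196600) = 1.217206
x_4 = g(1.217206) = 1.212552
x_5 = g(1.212552) = 1.213606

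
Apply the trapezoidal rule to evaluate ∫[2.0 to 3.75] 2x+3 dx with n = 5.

f(x) = 2x+3
a = 2.0, b = 3.75, n = 5
h = (b - a)/n = 0.350000

Trapezoidal rule: (h/2)[f(x₀) + 2f(x₁) + 2f(x₂) + ... + f(xₙ)]

x_0 = 2.0000, f(x_0) = 7.000000, coefficient = 1
x_1 = 2.3500, f(x_1) = 7.700000, coefficient = 2
x_2 = 2.7000, f(x_2) = 8.400000, coefficient = 2
x_3 = 3.0500, f(x_3) = 9.100000, coefficient = 2
x_4 = 3.4000, f(x_4) = 9.800000, coefficient = 2
x_5 = 3.7500, f(x_5) = 10.500000, coefficient = 1

I ≈ (0.350000/2) × 87.500000 = 15.312500
Exact value: 15.312500
Error: 0.000000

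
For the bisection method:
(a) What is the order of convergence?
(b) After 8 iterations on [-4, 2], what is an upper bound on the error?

(a) Bisection has linear (order 1) convergence; the error is halved each step.

(b) Error bound = (b-a)/2^n = (2 - (-4))/2^{8}
    = 6/2^{8}

(a) 1 (linear); (b) error ≤ 2.34e-02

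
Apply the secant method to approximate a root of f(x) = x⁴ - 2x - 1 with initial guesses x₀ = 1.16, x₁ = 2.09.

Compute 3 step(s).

f(x) = x⁴ - 2x - 1
x₀ = 1.16, x₁ = 2.09

Secant formula: x_{n+1} = x_n - f(x_n)(x_n - x_{n-1})/(f(x_n) - f(x_{n-1}))

Iteration 1:
  f(1.160000) = -1.509361
  f(2.090000) = 13.900298
  x_2 = 2.090000 - 13.900298×(2.090000 - 1.160000)/(13.900298 - (-1.509361))
       = 1.251093
Iteration 2:
  f(2.090000) = 13.900298
  f(1.251093) = -1.052232
  x_3 = 1.251093 - (-1.052232)×(1.251093 - 2.090000)/(-1.052232 - 13.900298)
       = 1.310128
Iteration 3:
  f(1.251093) = -1.052232
  f(1.310128) = -0.674107
  x_4 = 1.310128 - (-0.674107)×(1.310128 - 1.251093)/(-0.674107 - (-1.052232))
       = 1.415374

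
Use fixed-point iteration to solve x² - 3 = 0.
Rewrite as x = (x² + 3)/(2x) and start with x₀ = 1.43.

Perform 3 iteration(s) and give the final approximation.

Equation: x² - 3 = 0
Fixed-point form: x = (x² + 3)/(2x)
x₀ = 1.43

x_1 = g(1.430000) = 1.763951
x_2 = g(1.763951) = 1.732339
x_3 = g(1.732339) = 1.732051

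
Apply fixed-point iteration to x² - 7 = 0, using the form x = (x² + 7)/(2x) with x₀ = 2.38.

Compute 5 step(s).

Equation: x² - 7 = 0
Fixed-point form: x = (x² + 7)/(2x)
x₀ = 2.38

x_1 = g(2.380000) = 2.660588
x_2 = g(2.660588) = 2.645793
x_3 = g(2.645793) = 2.645751
x_4 = g(2.645751) = 2.645751
x_5 = g(2.645751) = 2.645751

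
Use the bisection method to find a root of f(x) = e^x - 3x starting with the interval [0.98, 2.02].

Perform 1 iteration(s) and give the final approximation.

f(x) = e^x - 3x
Initial interval: [0.98, 2.02]

Iteration 1:
  c_1 = (0.980000 + 2.020000)/2 = 1.500000
  f(c_1) = f(1.500000) = -0.018311
  f(a) × f(c) ≥ 0, new interval: [1.500000, 2.020000]

After 1 iteration(s), the approximation is c_1 = 1.500000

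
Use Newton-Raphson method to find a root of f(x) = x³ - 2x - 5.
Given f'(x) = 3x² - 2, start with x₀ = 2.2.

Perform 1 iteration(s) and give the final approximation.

f(x) = x³ - 2x - 5
f'(x) = 3x² - 2
x₀ = 2.2

Newton-Raphson formula: x_{n+1} = x_n - f(x_n)/f'(x_n)

Iteration 1:
  f(2.200000) = 1.248000
  f'(2.200000) = 12.520000
  x_1 = 2.200000 - 1.248000/12.520000 = 2.100319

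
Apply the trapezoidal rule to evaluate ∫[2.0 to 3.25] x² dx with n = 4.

f(x) = x²
a = 2.0, b = 3.25, n = 4
h = (b - a)/n = 0.312500

Trapezoidal rule: (h/2)[f(x₀) + 2f(x₁) + 2f(x₂) + ... + f(xₙ)]

x_0 = 2.0000, f(x_0) = 4.000000, coefficient = 1
x_1 = 2.3125, f(x_1) = 5.347656, coefficient = 2
x_2 = 2.6250, f(x_2) = 6.890625, coefficient = 2
x_3 = 2.9375, f(x_3) = 8.628906, coefficient = 2
x_4 = 3.2500, f(x_4) = 10.562500, coefficient = 1

I ≈ (0.312500/2) × 56.296875 = 8.796387
Exact value: 8.776042
Error: 0.020345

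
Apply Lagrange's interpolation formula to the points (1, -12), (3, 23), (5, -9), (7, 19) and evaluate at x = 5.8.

Lagrange interpolation formula:
P(x) = Σ yᵢ × Lᵢ(x)
where Lᵢ(x) = Π_{j≠i} (x - xⱼ)/(xᵢ - xⱼ)

L_0(5.8) = (5.8 - 3)/(1 - 3) × (5.8 - 5)/(1 - 5) × (5.8 - 7)/(1 - 7) = 0.056000
L_1(5.8) = (5.8 - 1)/(3 - 1) × (5.8 - 5)/(3 - 5) × (5.8 - 7)/(3 - 7) = -0.288000
L_2(5.8) = (5.8 - 1)/(5 - 1) × (5.8 - 3)/(5 - 3) × (5.8 - 7)/(5 - 7) = 1.008000
L_3(5.8) = (5.8 - 1)/(7 - 1) × (5.8 - 3)/(7 - 3) × (5.8 - 5)/(7 - 5) = 0.224000

P(5.8) = (-12)×L_0(5.8) + 23×L_1(5.8) + (-9)×L_2(5.8) + 19×L_3(5.8)
P(5.8) = -12.112000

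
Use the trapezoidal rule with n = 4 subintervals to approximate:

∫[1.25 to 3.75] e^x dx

f(x) = e^x
a = 1.25, b = 3.75, n = 4
h = (b - a)/n = 0.625000

Trapezoidal rule: (h/2)[f(x₀) + 2f(x₁) + 2f(x₂) + ... + f(xₙ)]

x_0 = 1.2500, f(x_0) = 3.490343, coefficient = 1
x_1 = 1.8750, f(x_1) = 6.520819, coefficient = 2
x_2 = 2.5000, f(x_2) = 12.182494, coefficient = 2
x_3 = 3.1250, f(x_3) = 22.759895, coefficient = 2
x_4 = 3.7500, f(x_4) = 42.521082, coefficient = 1

I ≈ (0.625000/2) × 128.937841 = 40.293075
Exact value: 39.030739
Error: 1.262336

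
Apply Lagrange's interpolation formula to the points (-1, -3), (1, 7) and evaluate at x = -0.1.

Lagrange interpolation formula:
P(x) = Σ yᵢ × Lᵢ(x)
where Lᵢ(x) = Π_{j≠i} (x - xⱼ)/(xᵢ - xⱼ)

L_0(-0.1) = (-0.1 - 1)/(-1 - 1) = 0.550000
L_1(-0.1) = (-0.1 - (-1))/(1 - (-1)) = 0.450000

P(-0.1) = (-3)×L_0(-0.1) + 7×L_1(-0.1)
P(-0.1) = 1.500000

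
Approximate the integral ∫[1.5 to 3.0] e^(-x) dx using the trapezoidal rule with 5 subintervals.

f(x) = e^(-x)
a = 1.5, b = 3.0, n = 5
h = (b - a)/n = 0.300000

Trapezoidal rule: (h/2)[f(x₀) + 2f(x₁) + 2f(x₂) + ... + f(xₙ)]

x_0 = 1.5000, f(x_0) = 0.223130, coefficient = 1
x_1 = 1.8000, f(x_1) = 0.165299, coefficient = 2
x_2 = 2.1000, f(x_2) = 0.122456, coefficient = 2
x_3 = 2.4000, f(x_3) = 0.090718, coefficient = 2
x_4 = 2.7000, f(x_4) = 0.067206, coefficient = 2
x_5 = 3.0000, f(x_5) = 0.049787, coefficient = 1

I ≈ (0.300000/2) × 1.164275 = 0.174641
Exact value: 0.173343
Error: 0.001298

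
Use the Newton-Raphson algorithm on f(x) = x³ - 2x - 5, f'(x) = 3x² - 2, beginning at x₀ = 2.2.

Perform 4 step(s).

f(x) = x³ - 2x - 5
f'(x) = 3x² - 2
x₀ = 2.2

Newton-Raphson formula: x_{n+1} = x_n - f(x_n)/f'(x_n)

Iteration 1:
  f(2.200000) = 1.248000
  f'(2.200000) = 12.520000
  x_1 = 2.200000 - 1.248000/12.520000 = 2.100319
Iteration 2:
  f(2.100319) = 0.064589
  f'(2.100319) = 11.234026
  x_2 = 2.100319 - 0.064589/11.234026 = 2.094570
Iteration 3:
  f(2.094570) = 0.000208
  f'(2.094570) = 11.161672
  x_3 = 2.094570 - 0.000208/11.161672 = 2.094551
Iteration 4:
  f(2.094551) = 0.000000
  f'(2.094551) = 11.161438
  x_4 = 2.094551 - 0.000000/11.161438 = 2.094551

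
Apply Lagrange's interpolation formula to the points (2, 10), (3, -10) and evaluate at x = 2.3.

Lagrange interpolation formula:
P(x) = Σ yᵢ × Lᵢ(x)
where Lᵢ(x) = Π_{j≠i} (x - xⱼ)/(xᵢ - xⱼ)

L_0(2.3) = (2.3 - 3)/(2 - 3) = 0.700000
L_1(2.3) = (2.3 - 2)/(3 - 2) = 0.300000

P(2.3) = 10×L_0(2.3) + (-10)×L_1(2.3)
P(2.3) = 4.000000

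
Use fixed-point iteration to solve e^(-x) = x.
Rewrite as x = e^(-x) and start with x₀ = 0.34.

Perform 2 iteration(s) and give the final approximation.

Equation: e^(-x) = x
Fixed-point form: x = e^(-x)
x₀ = 0.34

x_1 = g(0.340000) = 0.711770
x_2 = g(0.711770) = 0.490775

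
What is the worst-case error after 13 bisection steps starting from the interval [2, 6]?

Bisection error bound: |error| ≤ (b-a)/2^n
|error| ≤ (6 - 2)/2^13 = 4/2^13
|error| ≤ 0.0004882812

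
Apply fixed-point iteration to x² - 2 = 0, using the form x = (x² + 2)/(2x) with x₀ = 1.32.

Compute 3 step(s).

Equation: x² - 2 = 0
Fixed-point form: x = (x² + 2)/(2x)
x₀ = 1.32

x_1 = g(1.320000) = 1.417576
x_2 = g(1.417576) = 1.414218
x_3 = g(1.414218) = 1.414214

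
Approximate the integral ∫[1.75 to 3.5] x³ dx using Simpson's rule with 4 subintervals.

f(x) = x³
a = 1.75, b = 3.5, n = 4
h = (b - a)/n = 0.437500

Simpson's rule: (h/3)[f(x₀) + 4f(x₁) + 2f(x₂) + ... + f(xₙ)]

x_0 = 1.7500, f(x_0) = 5.359375, coefficient = 1
x_1 = 2.1875, f(x_1) = 10.467529, coefficient = 4
x_2 = 2.6250, f(x_2) = 18.087891, coefficient = 2
x_3 = 3.0625, f(x_3) = 28.722900, coefficient = 4
x_4 = 3.5000, f(x_4) = 42.875000, coefficient = 1

I ≈ (0.437500/3) × 241.171875 = 35.170898
Exact value: 35.170898
Error: 0.000000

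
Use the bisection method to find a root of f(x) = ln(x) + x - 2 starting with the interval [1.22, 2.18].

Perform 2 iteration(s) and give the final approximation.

f(x) = ln(x) + x - 2
Initial interval: [1.22, 2.18]

Iteration 1:
  c_1 = (1.220000 + 2.180000)/2 = 1.700000
  f(c_1) = f(1.700000) = 0.230628
  f(a) × f(c) < 0, new interval: [1.220000, 1.700000]
Iteration 2:
  c_2 = (1.220000 + 1.700000)/2 = 1.460000
  f(c_2) = f(1.460000) = -0.161564
  f(a) × f(c) ≥ 0, new interval: [1.460000, 1.700000]

After 2 iteration(s), the approximation is c_2 = 1.460000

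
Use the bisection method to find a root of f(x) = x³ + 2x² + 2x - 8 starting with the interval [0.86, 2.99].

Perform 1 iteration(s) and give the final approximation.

f(x) = x³ + 2x² + 2x - 8
Initial interval: [0.86, 2.99]

Iteration 1:
  c_1 = (0.860000 + 2.990000)/2 = 1.925000
  f(c_1) = f(1.925000) = 10.394578
  f(a) × f(c) < 0, new interval: [0.860000, 1.925000]

After 1 iteration(s), the approximation is c_1 = 1.925000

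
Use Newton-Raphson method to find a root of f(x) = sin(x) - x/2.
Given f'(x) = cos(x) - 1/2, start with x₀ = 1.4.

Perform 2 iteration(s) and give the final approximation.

f(x) = sin(x) - x/2
f'(x) = cos(x) - 1/2
x₀ = 1.4

Newton-Raphson formula: x_{n+1} = x_n - f(x_n)/f'(x_n)

Iteration 1:
  f(1.400000) = 0.285450
  f'(1.400000) = -0.330033
  x_1 = 1.400000 - 0.285450/(-0.330033) = 2.264913
Iteration 2:
  f(2.264913) = -0.363838
  f'(2.264913) = -1.139707
  x_2 = 2.264913 - (-0.363838)/(-1.139707) = 1.945675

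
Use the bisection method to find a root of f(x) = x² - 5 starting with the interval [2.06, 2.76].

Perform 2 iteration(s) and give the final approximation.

f(x) = x² - 5
Initial interval: [2.06, 2.76]

Iteration 1:
  c_1 = (2.060000 + 2.760000)/2 = 2.410000
  f(c_1) = f(2.410000) = 0.808100
  f(a) × f(c) < 0, new interval: [2.060000, 2.410000]
Iteration 2:
  c_2 = (2.060000 + 2.410000)/2 = 2.235000
  f(c_2) = f(2.235000) = -0.004775
  f(a) × f(c) ≥ 0, new interval: [2.235000, 2.410000]

After 2 iteration(s), the approximation is c_2 = 2.235000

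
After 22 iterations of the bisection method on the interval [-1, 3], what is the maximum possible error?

Bisection error bound: |error| ≤ (b-a)/2^n
|error| ≤ (3 - (-1))/2^22 = 4/2^22
|error| ≤ 0.0000009537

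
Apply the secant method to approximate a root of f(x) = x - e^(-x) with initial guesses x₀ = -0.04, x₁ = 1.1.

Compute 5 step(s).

f(x) = x - e^(-x)
x₀ = -0.04, x₁ = 1.1

Secant formula: x_{n+1} = x_n - f(x_n)(x_n - x_{n-1})/(f(x_n) - f(x_{n-1}))

Iteration 1:
  f(-0.040000) = -1.080811
  f(1.100000) = 0.767129
  x_2 = 1.100000 - 0.767129×(1.100000 - (-0.040000))/(0.767129 - (-1.080811))
       = 0.626756
Iteration 2:
  f(1.100000) = 0.767129
  f(0.626756) = 0.092433
  x_3 = 0.626756 - 0.092433×(0.626756 - 1.100000)/(0.092433 - 0.767129)
       = 0.561921
Iteration 3:
  f(0.626756) = 0.092433
  f(0.561921) = -0.008191
  x_4 = 0.561921 - (-0.008191)×(0.561921 - 0.626756)/(-0.008191 - 0.092433)
       = 0.567199
Iteration 4:
  f(0.561921) = -0.008191
  f(0.567199) = 0.000088
  x_5 = 0.567199 - 0.000088×(0.567199 - 0.561921)/(0.000088 - (-0.008191))
       = 0.567143
Iteration 5:
  f(0.567199) = 0.000088
  f(0.567143) = 0.000000
  x_6 = 0.567143 - 0.000000×(0.567143 - 0.567199)/(0.000000 - 0.000088)
       = 0.567143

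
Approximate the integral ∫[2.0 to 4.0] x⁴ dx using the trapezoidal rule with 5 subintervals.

f(x) = x⁴
a = 2.0, b = 4.0, n = 5
h = (b - a)/n = 0.400000

Trapezoidal rule: (h/2)[f(x₀) + 2f(x₁) + 2f(x₂) + ... + f(xₙ)]

x_0 = 2.0000, f(x_0) = 16.000000, coefficient = 1
x_1 = 2.4000, f(x_1) = 33.177600, coefficient = 2
x_2 = 2.8000, f(x_2) = 61.465600, coefficient = 2
x_3 = 3.2000, f(x_3) = 104.857600, coefficient = 2
x_4 = 3.6000, f(x_4) = 167.961600, coefficient = 2
x_5 = 4.0000, f(x_5) = 256.000000, coefficient = 1

I ≈ (0.400000/2) × 1006.924800 = 201.384960
Exact value: 198.400000
Error: 2.984960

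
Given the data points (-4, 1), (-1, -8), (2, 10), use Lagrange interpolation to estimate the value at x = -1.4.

Lagrange interpolation formula:
P(x) = Σ yᵢ × Lᵢ(x)
where Lᵢ(x) = Π_{j≠i} (x - xⱼ)/(xᵢ - xⱼ)

L_0(-1.4) = (-1.4 - (-1))/(-4 - (-1)) × (-1.4 - 2)/(-4 - 2) = 0.075556
L_1(-1.4) = (-1.4 - (-4))/(-1 - (-4)) × (-1.4 - 2)/(-1 - 2) = 0.982222
L_2(-1.4) = (-1.4 - (-4))/(2 - (-4)) × (-1.4 - (-1))/(2 - (-1)) = -0.057778

P(-1.4) = 1×L_0(-1.4) + (-8)×L_1(-1.4) + 10×L_2(-1.4)
P(-1.4) = -8.360000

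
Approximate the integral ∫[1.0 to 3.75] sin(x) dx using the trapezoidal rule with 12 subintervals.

f(x) = sin(x)
a = 1.0, b = 3.75, n = 12
h = (b - a)/n = 0.229167

Trapezoidal rule: (h/2)[f(x₀) + 2f(x₁) + 2f(x₂) + ... + f(xₙ)]

x_0 = 1.0000, f(x_0) = 0.841471, coefficient = 1
x_1 = 1.2292, f(x_1) = 0.942210, coefficient = 2
x_2 = 1.4583, f(x_2) = 0.993683, coefficient = 2
x_3 = 1.6875, f(x_3) = 0.993198, coefficient = 2
x_4 = 1.9167, f(x_4) = 0.940781, coefficient = 2
x_5 = 2.1458, f(x_5) = 0.839172, coefficient = 2
x_6 = 2.3750, f(x_6) = 0.693685, coefficient = 2
x_7 = 2.6042, f(x_7) = 0.511927, coefficient = 2
x_8 = 2.8333, f(x_8) = 0.303400, coefficient = 2
x_9 = 3.0625, f(x_9) = 0.079010, coefficient = 2
x_10 = 3.2917, f(x_10) = -0.149511, coefficient = 2
x_11 = 3.5208, f(x_11) = -0.370215, coefficient = 2
x_12 = 3.7500, f(x_12) = -0.571561, coefficient = 1

I ≈ (0.229167/2) × 11.824588 = 1.354901
Exact value: 1.360862
Error: 0.005961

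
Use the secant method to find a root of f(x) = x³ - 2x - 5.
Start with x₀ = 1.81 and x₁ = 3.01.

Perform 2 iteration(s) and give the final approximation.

f(x) = x³ - 2x - 5
x₀ = 1.81, x₁ = 3.01

Secant formula: x_{n+1} = x_n - f(x_n)(x_n - x_{n-1})/(f(x_n) - f(x_{n-1}))

Iteration 1:
  f(1.810000) = -2.690259
  f(3.010000) = 16.250901
  x_2 = 3.010000 - 16.250901×(3.010000 - 1.810000)/(16.250901 - (-2.690259))
       = 1.980439
Iteration 2:
  f(3.010000) = 16.250901
  f(1.980439) = -1.193322
  x_3 = 1.980439 - (-1.193322)×(1.980439 - 3.010000)/(-1.193322 - 16.250901)
       = 2.050869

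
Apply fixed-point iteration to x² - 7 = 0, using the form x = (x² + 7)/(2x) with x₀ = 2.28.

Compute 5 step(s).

Equation: x² - 7 = 0
Fixed-point form: x = (x² + 7)/(2x)
x₀ = 2.28

x_1 = g(2.280000) = 2.675088
x_2 = g(2.675088) = 2.645912
x_3 = g(2.645912) = 2.645751
x_4 = g(2.645751) = 2.645751
x_5 = g(2.645751) = 2.645751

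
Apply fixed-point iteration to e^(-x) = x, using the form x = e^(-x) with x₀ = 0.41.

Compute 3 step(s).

Equation: e^(-x) = x
Fixed-point form: x = e^(-x)
x₀ = 0.41

x_1 = g(0.410000) = 0.663650
x_2 = g(0.663650) = 0.514968
x_3 = g(0.514968) = 0.597520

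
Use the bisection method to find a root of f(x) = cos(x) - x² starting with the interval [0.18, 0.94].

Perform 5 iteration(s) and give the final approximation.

f(x) = cos(x) - x²
Initial interval: [0.18, 0.94]

Iteration 1:
  c_1 = (0.180000 + 0.940000)/2 = 0.560000
  f(c_1) = f(0.560000) = 0.533655
  f(a) × f(c) ≥ 0, new interval: [0.560000, 0.940000]
Iteration 2:
  c_2 = (0.560000 + 0.940000)/2 = 0.750000
  f(c_2) = f(0.750000) = 0.169189
  f(a) × f(c) ≥ 0, new interval: [0.750000, 0.940000]
Iteration 3:
  c_3 = (0.750000 + 0.940000)/2 = 0.845000
  f(c_3) = f(0.845000) = -0.050294
  f(a) × f(c) < 0, new interval: [0.750000, 0.845000]
Iteration 4:
  c_4 = (0.750000 + 0.845000)/2 = 0.797500
  f(c_4) = f(0.797500) = 0.062492
  f(a) × f(c) ≥ 0, new interval: [0.797500, 0.845000]
Iteration 5:
  c_5 = (0.797500 + 0.845000)/2 = 0.821250
  f(c_5) = f(0.821250) = 0.006855
  f(a) × f(c) ≥ 0, new interval: [0.821250, 0.845000]

After 5 iteration(s), the approximation is c_5 = 0.821250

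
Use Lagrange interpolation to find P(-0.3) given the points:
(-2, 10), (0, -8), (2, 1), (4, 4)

Lagrange interpolation formula:
P(x) = Σ yᵢ × Lᵢ(x)
where Lᵢ(x) = Π_{j≠i} (x - xⱼ)/(xᵢ - xⱼ)

L_0(-0.3) = (-0.3 - 0)/(-2 - 0) × (-0.3 - 2)/(-2 - 2) × (-0.3 - 4)/(-2 - 4) = 0.061812
L_1(-0.3) = (-0.3 - (-2))/(0 - (-2)) × (-0.3 - 2)/(0 - 2) × (-0.3 - 4)/(0 - 4) = 1.050812
L_2(-0.3) = (-0.3 - (-2))/(2 - (-2)) × (-0.3 - 0)/(2 - 0) × (-0.3 - 4)/(2 - 4) = -0.137063
L_3(-0.3) = (-0.3 - (-2))/(4 - (-2)) × (-0.3 - 0)/(4 - 0) × (-0.3 - 2)/(4 - 2) = 0.024437

P(-0.3) = 10×L_0(-0.3) + (-8)×L_1(-0.3) + 1×L_2(-0.3) + 4×L_3(-0.3)
P(-0.3) = -7.827687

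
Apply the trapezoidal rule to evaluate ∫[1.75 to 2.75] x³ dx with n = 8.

f(x) = x³
a = 1.75, b = 2.75, n = 8
h = (b - a)/n = 0.125000

Trapezoidal rule: (h/2)[f(x₀) + 2f(x₁) + 2f(x₂) + ... + f(xₙ)]

x_0 = 1.7500, f(x_0) = 5.359375, coefficient = 1
x_1 = 1.8750, f(x_1) = 6.591797, coefficient = 2
x_2 = 2.0000, f(x_2) = 8.000000, coefficient = 2
x_3 = 2.1250, f(x_3) = 9.595703, coefficient = 2
x_4 = 2.2500, f(x_4) = 11.390625, coefficient = 2
x_5 = 2.3750, f(x_5) = 13.396484, coefficient = 2
x_6 = 2.5000, f(x_6) = 15.625000, coefficient = 2
x_7 = 2.6250, f(x_7) = 18.087891, coefficient = 2
x_8 = 2.7500, f(x_8) = 20.796875, coefficient = 1

I ≈ (0.125000/2) × 191.531250 = 11.970703
Exact value: 11.953125
Error: 0.017578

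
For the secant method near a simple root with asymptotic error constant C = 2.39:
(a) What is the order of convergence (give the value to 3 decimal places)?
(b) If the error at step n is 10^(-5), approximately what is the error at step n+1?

(a) Secant method has superlinear convergence with order φ = (1+√5)/2 ≈ 1.618.
    This means |e_{n+1}| ≈ C|e_n|^1.618.

(b) With |e_n| = 10^(-5) and C = 2.39:
    |e_{n+1}| ≈ 2.39 × (10^(-5))^1.618 = 2.39 × 10^(-8.09)

(a) ≈ 1.618 (golden ratio); (b) |e_{n+1}| ≈ 1.942e-08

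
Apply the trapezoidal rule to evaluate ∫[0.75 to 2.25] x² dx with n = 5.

f(x) = x²
a = 0.75, b = 2.25, n = 5
h = (b - a)/n = 0.300000

Trapezoidal rule: (h/2)[f(x₀) + 2f(x₁) + 2f(x₂) + ... + f(xₙ)]

x_0 = 0.7500, f(x_0) = 0.562500, coefficient = 1
x_1 = 1.0500, f(x_1) = 1.102500, coefficient = 2
x_2 = 1.3500, f(x_2) = 1.822500, coefficient = 2
x_3 = 1.6500, f(x_3) = 2.722500, coefficient = 2
x_4 = 1.9500, f(x_4) = 3.802500, coefficient = 2
x_5 = 2.2500, f(x_5) = 5.062500, coefficient = 1

I ≈ (0.300000/2) × 24.525000 = 3.678750
Exact value: 3.656250
Error: 0.022500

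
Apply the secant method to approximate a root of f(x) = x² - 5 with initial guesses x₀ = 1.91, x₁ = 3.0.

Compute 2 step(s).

f(x) = x² - 5
x₀ = 1.91, x₁ = 3.0

Secant formula: x_{n+1} = x_n - f(x_n)(x_n - x_{n-1})/(f(x_n) - f(x_{n-1}))

Iteration 1:
  f(1.910000) = -1.351900
  f(3.000000) = 4.000000
  x_2 = 3.000000 - 4.000000×(3.000000 - 1.910000)/(4.000000 - (-1.351900))
       = 2.185336
Iteration 2:
  f(3.000000) = 4.000000
  f(2.185336) = -0.224306
  x_3 = 2.185336 - (-0.224306)×(2.185336 - 3.000000)/(-0.224306 - 4.000000)
       = 2.228594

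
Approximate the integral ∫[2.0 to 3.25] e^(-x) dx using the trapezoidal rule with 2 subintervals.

f(x) = e^(-x)
a = 2.0, b = 3.25, n = 2
h = (b - a)/n = 0.625000

Trapezoidal rule: (h/2)[f(x₀) + 2f(x₁) + 2f(x₂) + ... + f(xₙ)]

x_0 = 2.0000, f(x_0) = 0.135335, coefficient = 1
x_1 = 2.6250, f(x_1) = 0.072440, coefficient = 2
x_2 = 3.2500, f(x_2) = 0.038774, coefficient = 1

I ≈ (0.625000/2) × 0.318989 = 0.099684
Exact value: 0.096561
Error: 0.003123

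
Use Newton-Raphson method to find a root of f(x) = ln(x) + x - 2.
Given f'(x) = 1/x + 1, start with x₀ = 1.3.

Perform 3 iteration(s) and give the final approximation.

f(x) = ln(x) + x - 2
f'(x) = 1/x + 1
x₀ = 1.3

Newton-Raphson formula: x_{n+1} = x_n - f(x_n)/f'(x_n)

Iteration 1:
  f(1.300000) = -0.437636
  f'(1.300000) = 1.769231
  x_1 = 1.300000 - (-0.437636)/1.769231 = 1.547359
Iteration 2:
  f(1.547359) = -0.016091
  f'(1.547359) = 1.646262
  x_2 = 1.547359 - (-0.016091)/1.646262 = 1.557134
Iteration 3:
  f(1.557134) = -0.000020
  f'(1.557134) = 1.642206
  x_3 = 1.557134 - (-0.000020)/1.642206 = 1.557146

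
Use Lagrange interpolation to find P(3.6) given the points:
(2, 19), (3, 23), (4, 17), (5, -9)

Lagrange interpolation formula:
P(x) = Σ yᵢ × Lᵢ(x)
where Lᵢ(x) = Π_{j≠i} (x - xⱼ)/(xᵢ - xⱼ)

L_0(3.6) = (3.6 - 3)/(2 - 3) × (3.6 - 4)/(2 - 4) × (3.6 - 5)/(2 - 5) = -0.056000
L_1(3.6) = (3.6 - 2)/(3 - 2) × (3.6 - 4)/(3 - 4) × (3.6 - 5)/(3 - 5) = 0.448000
L_2(3.6) = (3.6 - 2)/(4 - 2) × (3.6 - 3)/(4 - 3) × (3.6 - 5)/(4 - 5) = 0.672000
L_3(3.6) = (3.6 - 2)/(5 - 2) × (3.6 - 3)/(5 - 3) × (3.6 - 4)/(5 - 4) = -0.064000

P(3.6) = 19×L_0(3.6) + 23×L_1(3.6) + 17×L_2(3.6) + (-9)×L_3(3.6)
P(3.6) = 21.240000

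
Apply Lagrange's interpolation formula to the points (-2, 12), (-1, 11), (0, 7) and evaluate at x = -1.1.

Lagrange interpolation formula:
P(x) = Σ yᵢ × Lᵢ(x)
where Lᵢ(x) = Π_{j≠i} (x - xⱼ)/(xᵢ - xⱼ)

L_0(-1.1) = (-1.1 - (-1))/(-2 - (-1)) × (-1.1 - 0)/(-2 - 0) = 0.055000
L_1(-1.1) = (-1.1 - (-2))/(-1 - (-2)) × (-1.1 - 0)/(-1 - 0) = 0.990000
L_2(-1.1) = (-1.1 - (-2))/(0 - (-2)) × (-1.1 - (-1))/(0 - (-1)) = -0.045000

P(-1.1) = 12×L_0(-1.1) + 11×L_1(-1.1) + 7×L_2(-1.1)
P(-1.1) = 11.235000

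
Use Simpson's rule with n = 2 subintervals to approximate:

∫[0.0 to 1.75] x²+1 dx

f(x) = x²+1
a = 0.0, b = 1.75, n = 2
h = (b - a)/n = 0.875000

Simpson's rule: (h/3)[f(x₀) + 4f(x₁) + 2f(x₂) + ... + f(xₙ)]

x_0 = 0.0000, f(x_0) = 1.000000, coefficient = 1
x_1 = 0.8750, f(x_1) = 1.765625, coefficient = 4
x_2 = 1.7500, f(x_2) = 4.062500, coefficient = 1

I ≈ (0.875000/3) × 12.125000 = 3.536458
Exact value: 3.536458
Error: 0.000000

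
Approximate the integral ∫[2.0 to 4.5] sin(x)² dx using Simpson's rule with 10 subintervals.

f(x) = sin(x)²
a = 2.0, b = 4.5, n = 10
h = (b - a)/n = 0.250000

Simpson's rule: (h/3)[f(x₀) + 4f(x₁) + 2f(x₂) + ... + f(xₙ)]

x_0 = 2.0000, f(x_0) = 0.826822, coefficient = 1
x_1 = 2.2500, f(x_1) = 0.605398, coefficient = 4
x_2 = 2.5000, f(x_2) = 0.358169, coefficient = 2
x_3 = 2.7500, f(x_3) = 0.145665, coefficient = 4
x_4 = 3.0000, f(x_4) = 0.019915, coefficient = 2
x_5 = 3.2500, f(x_5) = 0.011706, coefficient = 4
x_6 = 3.5000, f(x_6) = 0.123049, coefficient = 2
x_7 = 3.7500, f(x_7) = 0.326682, coefficient = 4
x_8 = 4.0000, f(x_8) = 0.572750, coefficient = 2
x_9 = 4.2500, f(x_9) = 0.801006, coefficient = 4
x_10 = 4.5000, f(x_10) = 0.955565, coefficient = 1

I ≈ (0.250000/3) × 11.491982 = 0.957665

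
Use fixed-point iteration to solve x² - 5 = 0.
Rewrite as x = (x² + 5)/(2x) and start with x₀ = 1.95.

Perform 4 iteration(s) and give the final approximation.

Equation: x² - 5 = 0
Fixed-point form: x = (x² + 5)/(2x)
x₀ = 1.95

x_1 = g(1.950000) = 2.257051
x_2 = g(2.257051) = 2.236166
x_3 = g(2.236166) = 2.236068
x_4 = g(2.236068) = 2.236068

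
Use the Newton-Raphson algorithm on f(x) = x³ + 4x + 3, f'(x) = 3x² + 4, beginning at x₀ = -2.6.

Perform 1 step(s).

f(x) = x³ + 4x + 3
f'(x) = 3x² + 4
x₀ = -2.6

Newton-Raphson formula: x_{n+1} = x_n - f(x_n)/f'(x_n)

Iteration 1:
  f(-2.600000) = -24.976000
  f'(-2.600000) = 24.280000
  x_1 = -2.600000 - (-24.976000)/24.280000 = -1.571334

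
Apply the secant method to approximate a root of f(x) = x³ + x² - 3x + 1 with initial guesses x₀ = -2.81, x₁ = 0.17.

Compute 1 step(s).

f(x) = x³ + x² - 3x + 1
x₀ = -2.81, x₁ = 0.17

Secant formula: x_{n+1} = x_n - f(x_n)(x_n - x_{n-1})/(f(x_n) - f(x_{n-1}))

Iteration 1:
  f(-2.810000) = -4.861941
  f(0.170000) = 0.523813
  x_2 = 0.170000 - 0.523813×(0.170000 - (-2.810000))/(0.523813 - (-4.861941))
       = -0.119832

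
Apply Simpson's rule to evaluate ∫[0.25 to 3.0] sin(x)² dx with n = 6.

f(x) = sin(x)²
a = 0.25, b = 3.0, n = 6
h = (b - a)/n = 0.458333

Simpson's rule: (h/3)[f(x₀) + 4f(x₁) + 2f(x₂) + ... + f(xₙ)]

x_0 = 0.2500, f(x_0) = 0.061209, coefficient = 1
x_1 = 0.7083, f(x_1) = 0.423240, coefficient = 4
x_2 = 1.1667, f(x_2) = 0.845379, coefficient = 2
x_3 = 1.6250, f(x_3) = 0.997065, coefficient = 4
x_4 = 2.0833, f(x_4) = 0.759518, coefficient = 2
x_5 = 2.5417, f(x_5) = 0.318752, coefficient = 4
x_6 = 3.0000, f(x_6) = 0.019915, coefficient = 1

I ≈ (0.458333/3) × 10.247145 = 1.565536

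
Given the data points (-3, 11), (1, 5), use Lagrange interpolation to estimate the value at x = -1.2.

Lagrange interpolation formula:
P(x) = Σ yᵢ × Lᵢ(x)
where Lᵢ(x) = Π_{j≠i} (x - xⱼ)/(xᵢ - xⱼ)

L_0(-1.2) = (-1.2 - 1)/(-3 - 1) = 0.550000
L_1(-1.2) = (-1.2 - (-3))/(1 - (-3)) = 0.450000

P(-1.2) = 11×L_0(-1.2) + 5×L_1(-1.2)
P(-1.2) = 8.300000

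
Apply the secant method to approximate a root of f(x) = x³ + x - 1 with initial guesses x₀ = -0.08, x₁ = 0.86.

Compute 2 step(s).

f(x) = x³ + x - 1
x₀ = -0.08, x₁ = 0.86

Secant formula: x_{n+1} = x_n - f(x_n)(x_n - x_{n-1})/(f(x_n) - f(x_{n-1}))

Iteration 1:
  f(-0.080000) = -1.080512
  f(0.860000) = 0.496056
  x_2 = 0.860000 - 0.496056×(0.860000 - (-0.080000))/(0.496056 - (-1.080512))
       = 0.564236
Iteration 2:
  f(0.860000) = 0.496056
  f(0.564236) = -0.256133
  x_3 = 0.564236 - (-0.256133)×(0.564236 - 0.860000)/(-0.256133 - 0.496056)
       = 0.664948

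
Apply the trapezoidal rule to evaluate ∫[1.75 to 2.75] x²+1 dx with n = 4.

f(x) = x²+1
a = 1.75, b = 2.75, n = 4
h = (b - a)/n = 0.250000

Trapezoidal rule: (h/2)[f(x₀) + 2f(x₁) + 2f(x₂) + ... + f(xₙ)]

x_0 = 1.7500, f(x_0) = 4.062500, coefficient = 1
x_1 = 2.0000, f(x_1) = 5.000000, coefficient = 2
x_2 = 2.2500, f(x_2) = 6.062500, coefficient = 2
x_3 = 2.5000, f(x_3) = 7.250000, coefficient = 2
x_4 = 2.7500, f(x_4) = 8.562500, coefficient = 1

I ≈ (0.250000/2) × 49.250000 = 6.156250
Exact value: 6.145833
Error: 0.010417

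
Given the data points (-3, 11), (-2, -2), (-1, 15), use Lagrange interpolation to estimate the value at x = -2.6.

Lagrange interpolation formula:
P(x) = Σ yᵢ × Lᵢ(x)
where Lᵢ(x) = Π_{j≠i} (x - xⱼ)/(xᵢ - xⱼ)

L_0(-2.6) = (-2.6 - (-2))/(-3 - (-2)) × (-2.6 - (-1))/(-3 - (-1)) = 0.480000
L_1(-2.6) = (-2.6 - (-3))/(-2 - (-3)) × (-2.6 - (-1))/(-2 - (-1)) = 0.640000
L_2(-2.6) = (-2.6 - (-3))/(-1 - (-3)) × (-2.6 - (-2))/(-1 - (-2)) = -0.120000

P(-2.6) = 11×L_0(-2.6) + (-2)×L_1(-2.6) + 15×L_2(-2.6)
P(-2.6) = 2.200000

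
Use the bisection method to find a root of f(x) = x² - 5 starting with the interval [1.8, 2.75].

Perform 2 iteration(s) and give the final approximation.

f(x) = x² - 5
Initial interval: [1.8, 2.75]

Iteration 1:
  c_1 = (1.800000 + 2.750000)/2 = 2.275000
  f(c_1) = f(2.275000) = 0.175625
  f(a) × f(c) < 0, new interval: [1.800000, 2.275000]
Iteration 2:
  c_2 = (1.800000 + 2.275000)/2 = 2.037500
  f(c_2) = f(2.037500) = -0.848594
  f(a) × f(c) ≥ 0, new interval: [2.037500, 2.275000]

After 2 iteration(s), the approximation is c_2 = 2.037500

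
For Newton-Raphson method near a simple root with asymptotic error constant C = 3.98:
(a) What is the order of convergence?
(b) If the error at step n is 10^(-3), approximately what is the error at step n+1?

(a) Newton-Raphson has quadratic (order 2) convergence near simple roots.
    This means |e_{n+1}| ≈ C|e_n|².

(b) With |e_n| = 10^(-3) and C = 3.98:
    |e_{n+1}| ≈ 3.98 × (10^(-3))² = 3.98 × 10^(-6)

(a) 2 (quadratic); (b) |e_{n+1}| ≈ 3.980e-06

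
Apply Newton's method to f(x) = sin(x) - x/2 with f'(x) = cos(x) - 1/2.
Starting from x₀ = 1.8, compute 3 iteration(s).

f(x) = sin(x) - x/2
f'(x) = cos(x) - 1/2
x₀ = 1.8

Newton-Raphson formula: x_{n+1} = x_n - f(x_n)/f'(x_n)

Iteration 1:
  f(1.800000) = 0.073848
  f'(1.800000) = -0.727202
  x_1 = 1.800000 - 0.073848/(-0.727202) = 1.901550
Iteration 2:
  f(1.901550) = -0.004977
  f'(1.901550) = -0.824756
  x_2 = 1.901550 - (-0.004977)/(-0.824756) = 1.895515
Iteration 3:
  f(1.895515) = -0.000017
  f'(1.895515) = -0.819042
  x_3 = 1.895515 - (-0.000017)/(-0.819042) = 1.895494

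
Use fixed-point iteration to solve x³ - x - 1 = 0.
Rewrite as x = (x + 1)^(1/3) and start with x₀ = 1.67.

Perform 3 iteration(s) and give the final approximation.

Equation: x³ - x - 1 = 0
Fixed-point form: x = (x + 1)^(1/3)
x₀ = 1.67

x_1 = g(1.670000) = 1.387300
x_2 = g(1.387300) = 1.336500
x_3 = g(1.336500) = 1.326952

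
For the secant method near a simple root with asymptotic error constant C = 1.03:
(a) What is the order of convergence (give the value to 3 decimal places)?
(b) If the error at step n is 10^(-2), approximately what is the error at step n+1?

(a) Secant method has superlinear convergence with order φ = (1+√5)/2 ≈ 1.618.
    This means |e_{n+1}| ≈ C|e_n|^1.618.

(b) With |e_n| = 10^(-2) and C = 1.03:
    |e_{n+1}| ≈ 1.03 × (10^(-2))^1.618 = 1.03 × 10^(-3.24)

(a) ≈ 1.618 (golden ratio); (b) |e_{n+1}| ≈ 5.981e-04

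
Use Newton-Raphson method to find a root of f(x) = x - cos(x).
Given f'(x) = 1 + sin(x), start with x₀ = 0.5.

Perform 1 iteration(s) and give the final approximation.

f(x) = x - cos(x)
f'(x) = 1 + sin(x)
x₀ = 0.5

Newton-Raphson formula: x_{n+1} = x_n - f(x_n)/f'(x_n)

Iteration 1:
  f(0.500000) = -0.377583
  f'(0.500000) = 1.479426
  x_1 = 0.500000 - (-0.377583)/1.479426 = 0.755222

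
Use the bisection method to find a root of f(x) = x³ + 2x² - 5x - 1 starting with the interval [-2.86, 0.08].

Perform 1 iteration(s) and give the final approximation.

f(x) = x³ + 2x² - 5x - 1
Initial interval: [-2.86, 0.08]

Iteration 1:
  c_1 = (-2.860000 + 0.080000)/2 = -1.390000
  f(c_1) = f(-1.390000) = 7.128581
  f(a) × f(c) ≥ 0, new interval: [-1.390000, 0.080000]

After 1 iteration(s), the approximation is c_1 = -1.390000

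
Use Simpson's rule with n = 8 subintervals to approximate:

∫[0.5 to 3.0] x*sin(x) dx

f(x) = x*sin(x)
a = 0.5, b = 3.0, n = 8
h = (b - a)/n = 0.312500

Simpson's rule: (h/3)[f(x₀) + 4f(x₁) + 2f(x₂) + ... + f(xₙ)]

x_0 = 0.5000, f(x_0) = 0.239713, coefficient = 1
x_1 = 0.8125, f(x_1) = 0.589882, coefficient = 4
x_2 = 1.1250, f(x_2) = 1.015051, coefficient = 2
x_3 = 1.4375, f(x_3) = 1.424748, coefficient = 4
x_4 = 1.7500, f(x_4) = 1.721975, coefficient = 2
x_5 = 2.0625, f(x_5) = 1.818155, coefficient = 4
x_6 = 2.3750, f(x_6) = 1.647502, coefficient = 2
x_7 = 2.6875, f(x_7) = 1.178864, coefficient = 4
x_8 = 3.0000, f(x_8) = 0.423360, coefficient = 1

I ≈ (0.312500/3) × 29.478728 = 3.070701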